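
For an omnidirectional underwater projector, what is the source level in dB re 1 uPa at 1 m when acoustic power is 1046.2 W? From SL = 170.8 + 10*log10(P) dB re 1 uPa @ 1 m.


SL = 170.8 + 10*log10(1046.2) = 170.8 + 30.2 = 201.0

201.0 dB


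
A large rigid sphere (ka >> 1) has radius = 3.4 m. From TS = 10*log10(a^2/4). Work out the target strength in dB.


TS = 10*log10(3.4^2 / 4) = 10*log10(2.89) = 4.61

4.61 dB


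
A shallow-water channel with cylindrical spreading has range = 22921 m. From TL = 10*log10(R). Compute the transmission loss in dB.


TL = 10*log10(22921) = 43.6

43.6 dB


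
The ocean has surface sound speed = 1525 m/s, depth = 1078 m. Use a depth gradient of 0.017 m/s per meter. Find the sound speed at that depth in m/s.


c = 1525 + 0.017 * 1078 = 1543.326

1543.326 m/s


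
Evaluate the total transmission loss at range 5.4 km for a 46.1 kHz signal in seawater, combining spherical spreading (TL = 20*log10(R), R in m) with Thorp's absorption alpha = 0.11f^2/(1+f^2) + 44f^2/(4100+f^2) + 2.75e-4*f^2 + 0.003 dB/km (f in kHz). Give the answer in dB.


Step 1 (Thorp): alpha = 0.11*2125.21/(1+2125.21) + 44*2125.21/(4100+2125.21) + 2.75e-4*2125.21 + 0.003 = 15.7184 dB/km
Step 2: TL_spread = 20*log10(5400) = 74.65 dB
Step 3: TL_abs = alpha*R = 15.7184 * 5.4 = 84.88 dB
Step 4: TL_total = 74.65 + 84.88 = 159.53

159.53 dB


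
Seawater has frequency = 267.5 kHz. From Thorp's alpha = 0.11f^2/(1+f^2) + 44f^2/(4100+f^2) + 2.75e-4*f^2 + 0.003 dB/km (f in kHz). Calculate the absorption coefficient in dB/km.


f^2 = 71556.25
alpha = 0.11*71556.25/(1+71556.25) + 44*71556.25/(4100+71556.25) + 2.75e-4*71556.25 + 0.003 = 61.406

61.406 dB/km


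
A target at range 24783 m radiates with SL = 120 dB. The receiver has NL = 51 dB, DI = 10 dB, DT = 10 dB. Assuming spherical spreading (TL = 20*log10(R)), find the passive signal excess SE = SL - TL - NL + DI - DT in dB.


Step 1: TL = 20*log10(24783) = 87.88 dB
Step 2: SE = 120 - 87.88 - 51 + 10 - 10 = -18.88

-18.88 dB


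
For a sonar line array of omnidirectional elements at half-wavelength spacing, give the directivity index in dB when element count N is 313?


24.96 dB


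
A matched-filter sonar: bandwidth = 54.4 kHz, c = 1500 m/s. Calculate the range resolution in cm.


dR = c/(2*BW) = 1500 / (2 * 54.4e3) = 0.0138 m = 1.38 cm

1.38 cm


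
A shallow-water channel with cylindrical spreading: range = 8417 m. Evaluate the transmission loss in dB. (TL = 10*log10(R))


TL = 10*log10(8417) = 39.25

39.25 dB


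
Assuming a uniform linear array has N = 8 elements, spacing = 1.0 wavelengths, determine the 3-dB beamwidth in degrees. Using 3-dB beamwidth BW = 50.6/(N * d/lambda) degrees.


BW = 50.6 / (8 * 1.0) = 50.6 / 8.0 = 6.33

6.33 deg


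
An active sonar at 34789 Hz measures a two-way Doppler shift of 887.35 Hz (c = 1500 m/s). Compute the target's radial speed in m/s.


From fd = 2*f*v/c, v = c*fd/(2*f) = 1500 * 887.35 / (2*34789) = 19.13

19.13 m/s


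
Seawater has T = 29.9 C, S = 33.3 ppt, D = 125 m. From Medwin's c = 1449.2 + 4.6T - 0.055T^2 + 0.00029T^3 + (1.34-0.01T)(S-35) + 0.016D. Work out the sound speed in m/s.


c = 1449.2 + 4.6*29.9 - 0.055*29.9^2 + 0.00029*29.9^3 + (1.34 - 0.01*29.9)*(33.3 - 35) + 0.016*125 = 1545.55

1545.55 m/s


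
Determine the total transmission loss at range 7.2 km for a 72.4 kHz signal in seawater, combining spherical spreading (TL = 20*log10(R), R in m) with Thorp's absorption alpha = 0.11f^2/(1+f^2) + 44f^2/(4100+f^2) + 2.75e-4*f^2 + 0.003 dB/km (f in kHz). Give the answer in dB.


Step 1 (Thorp): alpha = 0.11*5241.76/(1+5241.76) + 44*5241.76/(4100+5241.76) + 2.75e-4*5241.76 + 0.003 = 26.2433 dB/km
Step 2: TL_spread = 20*log10(7200) = 77.15 dB
Step 3: TL_abs = alpha*R = 26.2433 * 7.2 = 188.95 dB
Step 4: TL_total = 77.15 + 188.95 = 266.1

266.1 dB


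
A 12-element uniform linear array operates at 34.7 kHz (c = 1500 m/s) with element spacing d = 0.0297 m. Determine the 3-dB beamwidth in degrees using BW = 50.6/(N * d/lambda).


Step 1: lambda = 1500/34700 = 0.04323 m
Step 2: d/lambda = 0.0297/0.04323 = 0.687
Step 3: BW = 50.6/(N * d/lambda) = 50.6/(12 * 0.687) = 6.14

6.14 deg


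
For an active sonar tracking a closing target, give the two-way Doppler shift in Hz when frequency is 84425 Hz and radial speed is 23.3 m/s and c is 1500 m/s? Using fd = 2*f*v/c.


fd = 2*f*v/c = 2 * 84425 * 23.3 / 1500 = 2622.8

2622.8 Hz


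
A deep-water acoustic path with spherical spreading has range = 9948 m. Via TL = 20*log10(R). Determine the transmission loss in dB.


79.95 dB


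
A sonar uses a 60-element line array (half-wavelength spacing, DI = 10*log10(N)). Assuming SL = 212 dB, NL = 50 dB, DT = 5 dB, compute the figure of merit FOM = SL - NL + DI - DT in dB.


Step 1: DI = 10*log10(60) = 17.78 dB
Step 2: FOM = SL - NL + DI - DT = 212 - 50 + 17.78 - 5 = 174.78

174.78 dB


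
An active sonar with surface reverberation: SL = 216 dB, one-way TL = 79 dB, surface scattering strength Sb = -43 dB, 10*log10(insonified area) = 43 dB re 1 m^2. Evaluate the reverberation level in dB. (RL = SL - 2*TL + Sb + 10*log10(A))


RL = SL - 2*TL + Sb + 10*log10(A) = 216 - 2*79 + (-43) + 43 = 58

58 dB


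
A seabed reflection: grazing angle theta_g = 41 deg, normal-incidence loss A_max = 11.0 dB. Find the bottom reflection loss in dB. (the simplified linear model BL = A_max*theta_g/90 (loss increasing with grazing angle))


5.01 dB


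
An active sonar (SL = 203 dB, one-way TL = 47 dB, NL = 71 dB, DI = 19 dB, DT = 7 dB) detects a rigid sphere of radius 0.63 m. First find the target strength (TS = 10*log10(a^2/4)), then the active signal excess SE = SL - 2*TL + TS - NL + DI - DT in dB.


Step 1: TS = 10*log10(0.63^2/4) = -10.03 dB
Step 2: SE = SL - 2*TL + TS - NL + DI - DT = 203 - 2*47 + (-10.03) - 71 + 19 - 7 = 39.97

39.97 dB


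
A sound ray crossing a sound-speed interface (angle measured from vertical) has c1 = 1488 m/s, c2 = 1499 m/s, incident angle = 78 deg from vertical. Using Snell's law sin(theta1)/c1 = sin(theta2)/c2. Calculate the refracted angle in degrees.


sin(theta2) = (c2/c1)*sin(theta1) = (1499/1488)*sin(78 deg) = 0.98538
theta2 = arcsin(0.98538) = 80.19

80.19 deg


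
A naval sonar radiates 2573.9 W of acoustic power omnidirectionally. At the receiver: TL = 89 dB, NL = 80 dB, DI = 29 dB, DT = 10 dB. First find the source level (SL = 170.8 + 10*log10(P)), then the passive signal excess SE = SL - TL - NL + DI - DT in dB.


Step 1: SL = 170.8 + 10*log10(2573.9) = 204.91 dB
Step 2: SE = SL - TL - NL + DI - DT = 204.91 - 89 - 80 + 29 - 10 = 54.91

54.91 dB


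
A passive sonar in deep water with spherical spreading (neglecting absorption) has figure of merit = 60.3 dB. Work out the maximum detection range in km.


1.04 km


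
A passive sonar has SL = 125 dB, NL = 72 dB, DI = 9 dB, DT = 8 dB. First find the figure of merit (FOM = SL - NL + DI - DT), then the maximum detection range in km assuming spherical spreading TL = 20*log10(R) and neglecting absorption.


Step 1: FOM = SL - NL + DI - DT = 125 - 72 + 9 - 8 = 54 dB
Step 2: at max range FOM = TL = 20*log10(R), so R = 10^(54/20) = 501.19 m = 0.5 km

0.5 km


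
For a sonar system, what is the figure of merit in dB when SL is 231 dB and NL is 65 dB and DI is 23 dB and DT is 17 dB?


FOM = SL - NL + DI - DT = 231 - 65 + 23 - 17 = 172

172 dB


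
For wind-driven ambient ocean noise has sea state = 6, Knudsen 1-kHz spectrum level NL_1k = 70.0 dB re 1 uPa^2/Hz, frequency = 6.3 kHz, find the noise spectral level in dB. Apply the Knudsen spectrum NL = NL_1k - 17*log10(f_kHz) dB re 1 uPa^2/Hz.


56.41 dB


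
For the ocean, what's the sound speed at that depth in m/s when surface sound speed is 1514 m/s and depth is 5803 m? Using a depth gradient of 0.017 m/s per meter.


1612.651 m/s


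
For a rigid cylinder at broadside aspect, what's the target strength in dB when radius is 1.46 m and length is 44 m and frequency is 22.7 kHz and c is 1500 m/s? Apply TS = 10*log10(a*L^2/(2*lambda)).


lambda = 1500/22700 = 0.06608 m
TS = 10*log10(1.46*44^2/(2*0.06608)) = 43.3

43.3 dB


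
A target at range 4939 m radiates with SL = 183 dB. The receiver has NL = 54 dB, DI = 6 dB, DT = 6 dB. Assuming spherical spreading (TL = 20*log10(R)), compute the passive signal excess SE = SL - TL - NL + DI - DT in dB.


55.13 dB


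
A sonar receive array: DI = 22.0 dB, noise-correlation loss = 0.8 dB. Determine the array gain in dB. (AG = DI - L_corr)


AG = DI - L_corr = 22.0 - 0.8 = 21.2

21.2 dB


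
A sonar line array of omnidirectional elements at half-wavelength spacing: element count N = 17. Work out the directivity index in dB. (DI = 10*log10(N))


DI = 10*log10(17) = 12.3

12.3 dB


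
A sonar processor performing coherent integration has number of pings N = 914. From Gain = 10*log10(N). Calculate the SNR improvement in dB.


Gain = 10*log10(914) = 29.61

29.61 dB


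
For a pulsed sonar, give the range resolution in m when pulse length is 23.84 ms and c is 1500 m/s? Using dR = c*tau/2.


dR = c*tau/2 = 1500 * 23.84e-3 / 2 = 17.88

17.88 m


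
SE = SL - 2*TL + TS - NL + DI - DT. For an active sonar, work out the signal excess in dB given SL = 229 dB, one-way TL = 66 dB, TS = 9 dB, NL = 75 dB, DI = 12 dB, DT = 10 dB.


SE = SL - 2*TL + TS - NL + DI - DT = 229 - 2*66 + (9) - 75 + 12 - 10 = 33

33 dB


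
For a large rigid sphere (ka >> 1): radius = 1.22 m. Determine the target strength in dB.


TS = 10*log10(1.22^2 / 4) = 10*log10(0.3721) = -4.29

-4.29 dB


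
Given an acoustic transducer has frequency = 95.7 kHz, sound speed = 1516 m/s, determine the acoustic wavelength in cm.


lambda = c/f = 1516 / 95700 = 0.0158 m = 1.58 cm

1.58 cm


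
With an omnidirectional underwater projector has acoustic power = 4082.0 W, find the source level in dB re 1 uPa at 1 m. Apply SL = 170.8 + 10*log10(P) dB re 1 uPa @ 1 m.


SL = 170.8 + 10*log10(4082.0) = 170.8 + 36.11 = 206.91

206.91 dB


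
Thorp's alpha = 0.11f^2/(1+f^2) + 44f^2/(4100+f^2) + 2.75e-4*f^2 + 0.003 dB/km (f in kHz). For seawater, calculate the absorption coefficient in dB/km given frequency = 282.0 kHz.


f^2 = 79524.0
alpha = 0.11*79524.0/(1+79524.0) + 44*79524.0/(4100+79524.0) + 2.75e-4*79524.0 + 0.003 = 63.825

63.825 dB/km


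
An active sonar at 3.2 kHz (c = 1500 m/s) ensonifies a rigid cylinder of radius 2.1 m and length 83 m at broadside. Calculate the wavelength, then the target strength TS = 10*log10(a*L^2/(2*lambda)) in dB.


Step 1: lambda = c/f = 1500/3200 = 0.46875 m
Step 2: TS = 10*log10(a*L^2/(2*lambda)) = 10*log10(2.1*83^2/(2*0.46875)) = 41.88

41.88 dB


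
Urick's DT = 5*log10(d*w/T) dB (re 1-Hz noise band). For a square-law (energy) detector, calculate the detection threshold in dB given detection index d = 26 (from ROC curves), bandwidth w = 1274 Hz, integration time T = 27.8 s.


15.38 dB


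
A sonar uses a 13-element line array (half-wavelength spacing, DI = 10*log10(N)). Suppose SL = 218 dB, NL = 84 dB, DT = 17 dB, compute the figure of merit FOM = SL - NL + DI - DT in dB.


128.14 dB


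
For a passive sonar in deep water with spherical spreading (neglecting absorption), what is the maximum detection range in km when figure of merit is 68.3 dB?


2.6 km


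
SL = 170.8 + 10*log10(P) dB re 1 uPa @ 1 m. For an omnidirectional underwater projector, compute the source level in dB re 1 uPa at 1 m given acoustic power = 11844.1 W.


SL = 170.8 + 10*log10(11844.1) = 170.8 + 40.74 = 211.54

211.54 dB


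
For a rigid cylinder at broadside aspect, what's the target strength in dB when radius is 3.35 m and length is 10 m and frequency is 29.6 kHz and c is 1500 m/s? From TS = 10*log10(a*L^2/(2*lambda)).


lambda = 1500/29600 = 0.05068 m
TS = 10*log10(3.35*10^2/(2*0.05068)) = 35.19

35.19 dB


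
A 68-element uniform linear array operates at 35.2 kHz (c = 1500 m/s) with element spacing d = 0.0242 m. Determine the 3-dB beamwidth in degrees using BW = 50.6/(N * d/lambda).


1.31 deg


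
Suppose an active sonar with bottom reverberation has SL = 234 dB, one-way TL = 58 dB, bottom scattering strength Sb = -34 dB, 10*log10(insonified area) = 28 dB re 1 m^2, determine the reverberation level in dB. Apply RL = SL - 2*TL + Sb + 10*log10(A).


RL = SL - 2*TL + Sb + 10*log10(A) = 234 - 2*58 + (-34) + 28 = 112

112 dB


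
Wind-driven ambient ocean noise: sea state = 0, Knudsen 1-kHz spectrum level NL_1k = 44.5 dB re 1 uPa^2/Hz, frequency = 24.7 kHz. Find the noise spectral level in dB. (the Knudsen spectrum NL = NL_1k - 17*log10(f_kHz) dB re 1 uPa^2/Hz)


NL = NL_1k - 17*log10(f_kHz) = 44.5 - 17*log10(24.7) = 44.5 - (23.68) = 20.82

20.82 dB


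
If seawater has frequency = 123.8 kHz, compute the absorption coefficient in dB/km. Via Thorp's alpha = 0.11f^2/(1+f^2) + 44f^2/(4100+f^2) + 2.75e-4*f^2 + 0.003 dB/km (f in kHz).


f^2 = 15326.44
alpha = 0.11*15326.44/(1+15326.44) + 44*15326.44/(4100+15326.44) + 2.75e-4*15326.44 + 0.003 = 39.041

39.041 dB/km


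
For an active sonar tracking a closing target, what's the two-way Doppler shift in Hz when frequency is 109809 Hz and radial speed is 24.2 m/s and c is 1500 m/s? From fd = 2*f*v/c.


3543.17 Hz


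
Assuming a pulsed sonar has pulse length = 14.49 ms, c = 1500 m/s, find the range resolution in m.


dR = c*tau/2 = 1500 * 14.49e-3 / 2 = 10.8675

10.8675 m


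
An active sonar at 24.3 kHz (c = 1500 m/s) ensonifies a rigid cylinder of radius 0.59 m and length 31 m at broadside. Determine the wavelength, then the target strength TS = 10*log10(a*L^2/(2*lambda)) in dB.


Step 1: lambda = c/f = 1500/24300 = 0.06173 m
Step 2: TS = 10*log10(a*L^2/(2*lambda)) = 10*log10(0.59*31^2/(2*0.06173)) = 36.62

36.62 dB


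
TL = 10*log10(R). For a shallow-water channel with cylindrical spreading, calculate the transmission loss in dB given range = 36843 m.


45.66 dB


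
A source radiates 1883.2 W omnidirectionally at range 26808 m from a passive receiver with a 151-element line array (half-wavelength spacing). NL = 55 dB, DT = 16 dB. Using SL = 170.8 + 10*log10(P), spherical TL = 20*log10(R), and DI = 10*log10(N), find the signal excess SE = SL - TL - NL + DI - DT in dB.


Step 1: SL = 170.8 + 10*log10(1883.2) = 203.55 dB
Step 2: TL = 20*log10(26808) = 88.57 dB
Step 3: DI = 10*log10(151) = 21.79 dB
Step 4: SE = SL - TL - NL + DI - DT = 203.55 - 88.57 - 55 + 21.79 - 16 = 65.77

65.77 dB


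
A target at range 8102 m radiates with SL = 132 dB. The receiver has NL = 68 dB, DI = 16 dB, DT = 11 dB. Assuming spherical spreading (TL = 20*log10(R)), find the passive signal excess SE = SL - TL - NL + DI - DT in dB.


Step 1: TL = 20*log10(8102) = 78.17 dB
Step 2: SE = 132 - 78.17 - 68 + 16 - 11 = -9.17

-9.17 dB


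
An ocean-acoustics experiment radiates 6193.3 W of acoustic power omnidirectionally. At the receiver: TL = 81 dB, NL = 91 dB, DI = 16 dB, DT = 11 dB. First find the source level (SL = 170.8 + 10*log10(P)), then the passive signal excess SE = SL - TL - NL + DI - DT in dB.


Step 1: SL = 170.8 + 10*log10(6193.3) = 208.72 dB
Step 2: SE = SL - TL - NL + DI - DT = 208.72 - 81 - 91 + 16 - 11 = 41.72

41.72 dB


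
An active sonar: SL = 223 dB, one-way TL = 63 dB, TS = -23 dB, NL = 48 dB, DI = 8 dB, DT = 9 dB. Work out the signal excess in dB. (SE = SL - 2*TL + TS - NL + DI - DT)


SE = SL - 2*TL + TS - NL + DI - DT = 223 - 2*63 + (-23) - 48 + 8 - 9 = 25

25 dB


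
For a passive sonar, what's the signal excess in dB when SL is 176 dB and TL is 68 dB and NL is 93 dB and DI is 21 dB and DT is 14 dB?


SE = SL - TL - NL + DI - DT = 176 - 68 - 93 + 21 - 14 = 22

22 dB


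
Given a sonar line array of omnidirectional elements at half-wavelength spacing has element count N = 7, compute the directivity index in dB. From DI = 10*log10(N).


DI = 10*log10(7) = 8.45

8.45 dB


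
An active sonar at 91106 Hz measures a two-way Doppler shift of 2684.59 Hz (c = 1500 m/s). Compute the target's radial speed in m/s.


22.1 m/s


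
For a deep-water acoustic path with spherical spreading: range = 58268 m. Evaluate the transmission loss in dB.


TL = 20*log10(58268) = 95.31

95.31 dB


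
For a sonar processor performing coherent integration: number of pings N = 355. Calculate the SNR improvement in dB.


Gain = 10*log10(355) = 25.5

25.5 dB


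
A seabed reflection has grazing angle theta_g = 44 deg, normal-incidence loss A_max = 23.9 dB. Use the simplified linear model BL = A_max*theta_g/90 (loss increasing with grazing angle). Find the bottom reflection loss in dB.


11.68 dB


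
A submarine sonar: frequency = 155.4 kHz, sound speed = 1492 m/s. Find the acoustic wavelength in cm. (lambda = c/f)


0.96 cm


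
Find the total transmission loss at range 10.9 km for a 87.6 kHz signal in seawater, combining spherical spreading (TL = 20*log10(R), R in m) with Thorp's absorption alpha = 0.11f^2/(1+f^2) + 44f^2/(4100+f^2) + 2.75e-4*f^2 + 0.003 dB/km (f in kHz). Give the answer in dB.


Step 1 (Thorp): alpha = 0.11*7673.76/(1+7673.76) + 44*7673.76/(4100+7673.76) + 2.75e-4*7673.76 + 0.003 = 30.9011 dB/km
Step 2: TL_spread = 20*log10(10900) = 80.75 dB
Step 3: TL_abs = alpha*R = 30.9011 * 10.9 = 336.82 dB
Step 4: TL_total = 80.75 + 336.82 = 417.57

417.57 dB


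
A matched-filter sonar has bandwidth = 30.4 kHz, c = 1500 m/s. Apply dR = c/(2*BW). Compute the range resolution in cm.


dR = c/(2*BW) = 1500 / (2 * 30.4e3) = 0.0247 m = 2.47 cm

2.47 cm


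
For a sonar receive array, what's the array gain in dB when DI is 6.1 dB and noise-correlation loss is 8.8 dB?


AG = DI - L_corr = 6.1 - 8.8 = -2.7

-2.7 dB


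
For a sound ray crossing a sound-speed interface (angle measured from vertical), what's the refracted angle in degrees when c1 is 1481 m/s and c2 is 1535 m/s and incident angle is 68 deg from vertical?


sin(theta2) = (c2/c1)*sin(theta1) = (1535/1481)*sin(68 deg) = 0.96099
theta2 = arcsin(0.96099) = 73.94

73.94 deg


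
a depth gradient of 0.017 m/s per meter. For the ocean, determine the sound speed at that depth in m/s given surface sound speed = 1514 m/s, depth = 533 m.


1523.061 m/s


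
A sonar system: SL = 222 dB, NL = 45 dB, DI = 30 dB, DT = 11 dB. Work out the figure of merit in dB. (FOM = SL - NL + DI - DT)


196 dB


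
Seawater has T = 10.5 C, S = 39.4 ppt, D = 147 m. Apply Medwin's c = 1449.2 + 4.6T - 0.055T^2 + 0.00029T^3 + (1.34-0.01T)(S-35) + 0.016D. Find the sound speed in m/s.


c = 1449.2 + 4.6*10.5 - 0.055*10.5^2 + 0.00029*10.5^3 + (1.34 - 0.01*10.5)*(39.4 - 35) + 0.016*147 = 1499.56

1499.56 m/s


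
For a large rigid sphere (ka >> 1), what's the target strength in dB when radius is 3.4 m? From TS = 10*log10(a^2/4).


4.61 dB


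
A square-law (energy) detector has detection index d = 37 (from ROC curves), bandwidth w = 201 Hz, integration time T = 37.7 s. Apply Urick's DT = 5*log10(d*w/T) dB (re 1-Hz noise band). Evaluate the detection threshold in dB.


DT = 5*log10(d*w/T) = 5*log10(37 * 201 / 37.7) = 5*log10(197.27) = 11.48

11.48 dB


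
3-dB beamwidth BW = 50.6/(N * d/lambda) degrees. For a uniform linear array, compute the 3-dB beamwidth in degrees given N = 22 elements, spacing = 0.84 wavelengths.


2.74 deg


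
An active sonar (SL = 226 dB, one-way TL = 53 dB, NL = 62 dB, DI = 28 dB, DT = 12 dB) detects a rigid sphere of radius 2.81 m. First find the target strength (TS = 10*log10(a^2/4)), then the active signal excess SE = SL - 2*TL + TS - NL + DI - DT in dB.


Step 1: TS = 10*log10(2.81^2/4) = 2.95 dB
Step 2: SE = SL - 2*TL + TS - NL + DI - DT = 226 - 2*53 + (2.95) - 62 + 28 - 12 = 76.95

76.95 dB


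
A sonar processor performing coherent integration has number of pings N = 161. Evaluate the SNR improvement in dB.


Gain = 10*log10(161) = 22.07

22.07 dB


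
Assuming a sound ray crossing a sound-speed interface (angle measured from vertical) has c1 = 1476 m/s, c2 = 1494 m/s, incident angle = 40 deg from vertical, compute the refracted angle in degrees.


sin(theta2) = (c2/c1)*sin(theta1) = (1494/1476)*sin(40 deg) = 0.65063
theta2 = arcsin(0.65063) = 40.59

40.59 deg


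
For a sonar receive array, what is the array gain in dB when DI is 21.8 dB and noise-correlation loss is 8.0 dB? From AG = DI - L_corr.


AG = DI - L_corr = 21.8 - 8.0 = 13.8

13.8 dB


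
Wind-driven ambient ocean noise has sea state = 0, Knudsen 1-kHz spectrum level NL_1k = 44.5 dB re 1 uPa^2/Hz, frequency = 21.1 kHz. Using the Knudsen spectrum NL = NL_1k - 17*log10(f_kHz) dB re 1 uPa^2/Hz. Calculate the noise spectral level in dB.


NL = NL_1k - 17*log10(f_kHz) = 44.5 - 17*log10(21.1) = 44.5 - (22.51) = 21.99

21.99 dB


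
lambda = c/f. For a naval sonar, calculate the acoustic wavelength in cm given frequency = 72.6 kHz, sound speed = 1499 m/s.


2.06 cm


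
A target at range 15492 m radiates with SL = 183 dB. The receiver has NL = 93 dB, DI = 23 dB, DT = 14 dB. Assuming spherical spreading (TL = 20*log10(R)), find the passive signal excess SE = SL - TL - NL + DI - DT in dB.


Step 1: TL = 20*log10(15492) = 83.8 dB
Step 2: SE = 183 - 83.8 - 93 + 23 - 14 = 15.2

15.2 dB


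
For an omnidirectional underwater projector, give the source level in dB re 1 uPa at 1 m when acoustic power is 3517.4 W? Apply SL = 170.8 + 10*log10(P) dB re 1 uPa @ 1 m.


SL = 170.8 + 10*log10(3517.4) = 170.8 + 35.46 = 206.26

206.26 dB


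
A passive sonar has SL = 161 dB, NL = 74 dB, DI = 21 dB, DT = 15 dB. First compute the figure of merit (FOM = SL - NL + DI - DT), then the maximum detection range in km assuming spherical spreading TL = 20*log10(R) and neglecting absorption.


Step 1: FOM = SL - NL + DI - DT = 161 - 74 + 21 - 15 = 93 dB
Step 2: at max range FOM = TL = 20*log10(R), so R = 10^(93/20) = 44668.36 m = 44.67 km

44.67 km


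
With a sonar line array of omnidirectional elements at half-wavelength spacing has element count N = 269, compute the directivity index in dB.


24.3 dB


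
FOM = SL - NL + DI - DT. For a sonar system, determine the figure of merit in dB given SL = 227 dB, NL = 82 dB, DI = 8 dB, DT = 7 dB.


FOM = SL - NL + DI - DT = 227 - 82 + 8 - 7 = 146

146 dB


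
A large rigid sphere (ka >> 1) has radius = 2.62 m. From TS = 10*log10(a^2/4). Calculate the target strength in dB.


2.35 dB


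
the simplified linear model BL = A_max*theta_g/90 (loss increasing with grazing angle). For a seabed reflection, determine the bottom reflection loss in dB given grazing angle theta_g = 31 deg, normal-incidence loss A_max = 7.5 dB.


BL = A_max * theta_g / 90 = 7.5 * 31 / 90 = 2.58

2.58 dB


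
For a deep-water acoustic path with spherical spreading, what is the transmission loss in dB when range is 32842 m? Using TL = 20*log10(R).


90.33 dB


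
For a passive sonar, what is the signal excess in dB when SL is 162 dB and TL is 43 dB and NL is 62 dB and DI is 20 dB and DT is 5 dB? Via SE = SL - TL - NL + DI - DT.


SE = SL - TL - NL + DI - DT = 162 - 43 - 62 + 20 - 5 = 72

72 dB


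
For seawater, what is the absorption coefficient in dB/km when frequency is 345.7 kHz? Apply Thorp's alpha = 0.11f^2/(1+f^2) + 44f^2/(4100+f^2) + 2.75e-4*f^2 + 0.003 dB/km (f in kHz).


f^2 = 119508.49
alpha = 0.11*119508.49/(1+119508.49) + 44*119508.49/(4100+119508.49) + 2.75e-4*119508.49 + 0.003 = 75.518

75.518 dB/km


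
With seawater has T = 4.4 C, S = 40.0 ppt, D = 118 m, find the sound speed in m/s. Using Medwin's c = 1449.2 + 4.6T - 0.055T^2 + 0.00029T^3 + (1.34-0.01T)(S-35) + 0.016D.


c = 1449.2 + 4.6*4.4 - 0.055*4.4^2 + 0.00029*4.4^3 + (1.34 - 0.01*4.4)*(40.0 - 35) + 0.016*118 = 1476.77

1476.77 m/s


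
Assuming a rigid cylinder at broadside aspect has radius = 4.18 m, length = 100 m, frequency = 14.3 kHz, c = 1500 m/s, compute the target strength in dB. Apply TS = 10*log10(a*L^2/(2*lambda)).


52.99 dB


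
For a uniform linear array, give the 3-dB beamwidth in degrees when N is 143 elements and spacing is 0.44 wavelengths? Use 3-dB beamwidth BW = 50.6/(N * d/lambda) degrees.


BW = 50.6 / (143 * 0.44) = 50.6 / 62.92 = 0.8

0.8 deg


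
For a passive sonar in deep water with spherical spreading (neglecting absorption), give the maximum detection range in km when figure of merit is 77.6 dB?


At max range FOM = TL, so 20*log10(R) = 77.6
R = 10^(77.6/20) = 7585.78 m = 7.59 km

7.59 km


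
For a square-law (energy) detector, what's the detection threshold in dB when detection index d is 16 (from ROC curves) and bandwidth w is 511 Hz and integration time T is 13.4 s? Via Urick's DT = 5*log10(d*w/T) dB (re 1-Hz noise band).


DT = 5*log10(d*w/T) = 5*log10(16 * 511 / 13.4) = 5*log10(610.15) = 13.93

13.93 dB


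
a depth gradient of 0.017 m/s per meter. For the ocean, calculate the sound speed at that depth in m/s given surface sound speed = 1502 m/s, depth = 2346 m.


1541.882 m/s


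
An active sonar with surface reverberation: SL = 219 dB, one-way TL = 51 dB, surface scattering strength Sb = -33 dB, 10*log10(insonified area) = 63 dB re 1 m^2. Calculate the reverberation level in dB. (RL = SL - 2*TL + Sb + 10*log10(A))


RL = SL - 2*TL + Sb + 10*log10(A) = 219 - 2*51 + (-33) + 63 = 147

147 dB


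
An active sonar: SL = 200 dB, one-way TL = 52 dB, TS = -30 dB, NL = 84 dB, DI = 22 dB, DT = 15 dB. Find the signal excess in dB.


-11 dB


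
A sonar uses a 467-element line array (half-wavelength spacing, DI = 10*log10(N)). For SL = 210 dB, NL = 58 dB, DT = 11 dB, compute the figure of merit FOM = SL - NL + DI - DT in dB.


Step 1: DI = 10*log10(467) = 26.69 dB
Step 2: FOM = SL - NL + DI - DT = 210 - 58 + 26.69 - 11 = 167.69

167.69 dB


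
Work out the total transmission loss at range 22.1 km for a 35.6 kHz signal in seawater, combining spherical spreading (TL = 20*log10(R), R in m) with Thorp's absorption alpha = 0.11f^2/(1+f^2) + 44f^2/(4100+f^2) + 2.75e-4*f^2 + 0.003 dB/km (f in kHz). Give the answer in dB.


Step 1 (Thorp): alpha = 0.11*1267.36/(1+1267.36) + 44*1267.36/(4100+1267.36) + 2.75e-4*1267.36 + 0.003 = 10.8509 dB/km
Step 2: TL_spread = 20*log10(22100) = 86.89 dB
Step 3: TL_abs = alpha*R = 10.8509 * 22.1 = 239.8 dB
Step 4: TL_total = 86.89 + 239.8 = 326.69

326.69 dB


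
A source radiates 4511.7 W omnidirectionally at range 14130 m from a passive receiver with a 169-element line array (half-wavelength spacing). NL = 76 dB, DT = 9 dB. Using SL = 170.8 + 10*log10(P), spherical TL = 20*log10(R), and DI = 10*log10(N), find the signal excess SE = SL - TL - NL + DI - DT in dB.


Step 1: SL = 170.8 + 10*log10(4511.7) = 207.34 dB
Step 2: TL = 20*log10(14130) = 83.0 dB
Step 3: DI = 10*log10(169) = 22.28 dB
Step 4: SE = SL - TL - NL + DI - DT = 207.34 - 83.0 - 76 + 22.28 - 9 = 61.62

61.62 dB


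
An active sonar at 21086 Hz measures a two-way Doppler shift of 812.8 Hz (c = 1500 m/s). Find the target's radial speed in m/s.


From fd = 2*f*v/c, v = c*fd/(2*f) = 1500 * 812.8 / (2*21086) = 28.91

28.91 m/s


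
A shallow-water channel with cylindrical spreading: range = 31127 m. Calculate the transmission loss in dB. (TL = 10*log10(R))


TL = 10*log10(31127) = 44.93

44.93 dB


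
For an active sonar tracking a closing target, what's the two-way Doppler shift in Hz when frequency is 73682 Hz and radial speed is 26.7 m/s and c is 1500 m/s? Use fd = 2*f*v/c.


2623.08 Hz


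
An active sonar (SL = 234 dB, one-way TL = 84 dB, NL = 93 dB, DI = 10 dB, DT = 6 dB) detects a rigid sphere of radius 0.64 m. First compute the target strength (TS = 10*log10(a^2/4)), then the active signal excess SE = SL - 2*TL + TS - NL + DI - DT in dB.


Step 1: TS = 10*log10(0.64^2/4) = -9.9 dB
Step 2: SE = SL - 2*TL + TS - NL + DI - DT = 234 - 2*84 + (-9.9) - 93 + 10 - 6 = -32.9

-32.9 dB


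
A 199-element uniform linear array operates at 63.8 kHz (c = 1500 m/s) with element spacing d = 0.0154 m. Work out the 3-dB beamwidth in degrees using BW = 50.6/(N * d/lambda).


Step 1: lambda = 1500/63800 = 0.02351 m
Step 2: d/lambda = 0.0154/0.02351 = 0.655
Step 3: BW = 50.6/(N * d/lambda) = 50.6/(199 * 0.655) = 0.39

0.39 deg


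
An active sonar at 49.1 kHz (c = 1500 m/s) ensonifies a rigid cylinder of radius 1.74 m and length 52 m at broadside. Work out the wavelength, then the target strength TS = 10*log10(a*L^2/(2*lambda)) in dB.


Step 1: lambda = c/f = 1500/49100 = 0.03055 m
Step 2: TS = 10*log10(a*L^2/(2*lambda)) = 10*log10(1.74*52^2/(2*0.03055)) = 48.87

48.87 dB


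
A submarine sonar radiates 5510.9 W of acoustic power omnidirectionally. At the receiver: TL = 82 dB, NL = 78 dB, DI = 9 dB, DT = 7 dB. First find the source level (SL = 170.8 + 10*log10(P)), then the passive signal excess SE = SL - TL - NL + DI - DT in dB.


Step 1: SL = 170.8 + 10*log10(5510.9) = 208.21 dB
Step 2: SE = SL - TL - NL + DI - DT = 208.21 - 82 - 78 + 9 - 7 = 50.21

50.21 dB


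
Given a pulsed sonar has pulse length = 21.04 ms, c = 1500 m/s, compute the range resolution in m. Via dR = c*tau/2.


15.78 m


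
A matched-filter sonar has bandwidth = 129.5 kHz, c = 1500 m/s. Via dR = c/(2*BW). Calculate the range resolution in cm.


0.58 cm


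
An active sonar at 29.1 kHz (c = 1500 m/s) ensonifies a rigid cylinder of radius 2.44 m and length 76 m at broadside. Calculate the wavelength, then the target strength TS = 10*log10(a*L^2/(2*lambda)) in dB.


Step 1: lambda = c/f = 1500/29100 = 0.05155 m
Step 2: TS = 10*log10(a*L^2/(2*lambda)) = 10*log10(2.44*76^2/(2*0.05155)) = 51.36

51.36 dB


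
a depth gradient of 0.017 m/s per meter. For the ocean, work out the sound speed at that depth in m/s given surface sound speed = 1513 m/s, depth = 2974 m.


c = 1513 + 0.017 * 2974 = 1563.558

1563.558 m/s


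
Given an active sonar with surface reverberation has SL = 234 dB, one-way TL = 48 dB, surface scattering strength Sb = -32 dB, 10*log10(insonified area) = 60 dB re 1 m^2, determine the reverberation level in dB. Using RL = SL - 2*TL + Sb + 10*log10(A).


166 dB


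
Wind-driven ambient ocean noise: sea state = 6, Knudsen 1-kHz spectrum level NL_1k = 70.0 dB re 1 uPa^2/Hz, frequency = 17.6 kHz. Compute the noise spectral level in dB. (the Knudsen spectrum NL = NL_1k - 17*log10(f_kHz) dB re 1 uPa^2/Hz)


NL = NL_1k - 17*log10(f_kHz) = 70.0 - 17*log10(17.6) = 70.0 - (21.17) = 48.83

48.83 dB


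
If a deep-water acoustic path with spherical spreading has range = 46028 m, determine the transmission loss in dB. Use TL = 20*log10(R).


TL = 20*log10(46028) = 93.26

93.26 dB


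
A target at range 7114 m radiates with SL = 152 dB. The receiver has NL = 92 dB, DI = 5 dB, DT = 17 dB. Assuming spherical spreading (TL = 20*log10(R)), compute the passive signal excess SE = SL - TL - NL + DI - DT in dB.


-29.04 dB


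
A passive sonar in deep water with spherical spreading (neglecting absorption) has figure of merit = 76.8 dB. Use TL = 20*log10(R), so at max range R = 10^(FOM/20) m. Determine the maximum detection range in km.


At max range FOM = TL, so 20*log10(R) = 76.8
R = 10^(76.8/20) = 6918.31 m = 6.92 km

6.92 km


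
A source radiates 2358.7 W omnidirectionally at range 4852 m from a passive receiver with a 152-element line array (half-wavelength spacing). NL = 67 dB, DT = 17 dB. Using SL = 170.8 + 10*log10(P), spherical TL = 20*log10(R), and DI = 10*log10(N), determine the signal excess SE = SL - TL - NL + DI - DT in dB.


Step 1: SL = 170.8 + 10*log10(2358.7) = 204.53 dB
Step 2: TL = 20*log10(4852) = 73.72 dB
Step 3: DI = 10*log10(152) = 21.82 dB
Step 4: SE = SL - TL - NL + DI - DT = 204.53 - 73.72 - 67 + 21.82 - 17 = 68.63

68.63 dB


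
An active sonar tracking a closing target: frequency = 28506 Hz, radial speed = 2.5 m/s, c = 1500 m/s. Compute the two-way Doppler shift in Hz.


95.02 Hz


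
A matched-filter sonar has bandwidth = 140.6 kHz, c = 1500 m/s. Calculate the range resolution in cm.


0.53 cm


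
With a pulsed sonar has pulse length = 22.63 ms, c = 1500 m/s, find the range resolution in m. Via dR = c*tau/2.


dR = c*tau/2 = 1500 * 22.63e-3 / 2 = 16.9725

16.9725 m


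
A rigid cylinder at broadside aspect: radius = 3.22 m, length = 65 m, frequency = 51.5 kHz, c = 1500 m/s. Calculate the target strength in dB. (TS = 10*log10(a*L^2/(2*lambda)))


53.68 dB


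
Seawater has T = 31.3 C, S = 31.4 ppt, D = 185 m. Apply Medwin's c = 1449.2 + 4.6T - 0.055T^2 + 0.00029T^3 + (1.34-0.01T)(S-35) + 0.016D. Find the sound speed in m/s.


c = 1449.2 + 4.6*31.3 - 0.055*31.3^2 + 0.00029*31.3^3 + (1.34 - 0.01*31.3)*(31.4 - 35) + 0.016*185 = 1547.45

1547.45 m/s


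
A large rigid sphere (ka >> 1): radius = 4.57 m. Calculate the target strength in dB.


7.18 dB


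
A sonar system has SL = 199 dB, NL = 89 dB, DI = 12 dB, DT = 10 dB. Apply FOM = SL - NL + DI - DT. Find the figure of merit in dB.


112 dB


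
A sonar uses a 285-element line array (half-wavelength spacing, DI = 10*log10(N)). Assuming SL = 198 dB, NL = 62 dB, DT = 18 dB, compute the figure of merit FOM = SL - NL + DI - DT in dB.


142.55 dB


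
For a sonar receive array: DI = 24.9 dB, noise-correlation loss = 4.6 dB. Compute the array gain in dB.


AG = DI - L_corr = 24.9 - 4.6 = 20.3

20.3 dB


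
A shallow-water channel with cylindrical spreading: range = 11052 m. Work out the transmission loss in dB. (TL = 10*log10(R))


40.43 dB


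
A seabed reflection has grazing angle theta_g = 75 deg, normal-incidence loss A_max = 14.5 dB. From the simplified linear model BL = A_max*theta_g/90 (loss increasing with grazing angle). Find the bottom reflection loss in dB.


12.08 dB


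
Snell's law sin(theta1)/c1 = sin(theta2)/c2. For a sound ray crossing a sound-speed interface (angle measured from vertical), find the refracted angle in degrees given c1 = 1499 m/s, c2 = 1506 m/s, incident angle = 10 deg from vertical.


10.05 deg


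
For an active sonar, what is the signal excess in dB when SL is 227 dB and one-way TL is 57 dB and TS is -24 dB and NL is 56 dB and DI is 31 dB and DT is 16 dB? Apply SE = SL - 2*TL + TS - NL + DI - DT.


SE = SL - 2*TL + TS - NL + DI - DT = 227 - 2*57 + (-24) - 56 + 31 - 16 = 48

48 dB


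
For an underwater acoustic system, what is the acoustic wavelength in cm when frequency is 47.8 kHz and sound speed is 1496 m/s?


lambda = c/f = 1496 / 47800 = 0.0313 m = 3.13 cm

3.13 cm


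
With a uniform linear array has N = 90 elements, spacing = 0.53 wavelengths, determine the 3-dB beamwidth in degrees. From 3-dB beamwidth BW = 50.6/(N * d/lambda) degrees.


BW = 50.6 / (90 * 0.53) = 50.6 / 47.7 = 1.06

1.06 deg


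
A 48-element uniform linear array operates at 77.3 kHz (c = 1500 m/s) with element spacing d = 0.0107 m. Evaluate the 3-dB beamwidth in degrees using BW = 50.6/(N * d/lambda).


1.91 deg


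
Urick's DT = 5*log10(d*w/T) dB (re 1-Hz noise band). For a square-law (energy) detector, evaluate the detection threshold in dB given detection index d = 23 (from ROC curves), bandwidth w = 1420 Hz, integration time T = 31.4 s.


15.09 dB


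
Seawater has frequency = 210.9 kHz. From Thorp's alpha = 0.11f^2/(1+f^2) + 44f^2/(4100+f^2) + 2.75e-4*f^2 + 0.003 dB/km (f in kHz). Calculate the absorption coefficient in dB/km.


f^2 = 44478.81
alpha = 0.11*44478.81/(1+44478.81) + 44*44478.81/(4100+44478.81) + 2.75e-4*44478.81 + 0.003 = 52.631

52.631 dB/km


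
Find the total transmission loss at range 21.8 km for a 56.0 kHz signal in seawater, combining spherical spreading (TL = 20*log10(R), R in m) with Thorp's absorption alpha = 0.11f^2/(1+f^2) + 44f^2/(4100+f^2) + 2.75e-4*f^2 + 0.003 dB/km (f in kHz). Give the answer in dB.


Step 1 (Thorp): alpha = 0.11*3136.0/(1+3136.0) + 44*3136.0/(4100+3136.0) + 2.75e-4*3136.0 + 0.003 = 20.0445 dB/km
Step 2: TL_spread = 20*log10(21800) = 86.77 dB
Step 3: TL_abs = alpha*R = 20.0445 * 21.8 = 436.97 dB
Step 4: TL_total = 86.77 + 436.97 = 523.74

523.74 dB


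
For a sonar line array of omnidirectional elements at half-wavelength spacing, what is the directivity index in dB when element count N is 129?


DI = 10*log10(129) = 21.11

21.11 dB


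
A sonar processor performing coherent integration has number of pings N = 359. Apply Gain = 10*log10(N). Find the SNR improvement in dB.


Gain = 10*log10(359) = 25.55

25.55 dB


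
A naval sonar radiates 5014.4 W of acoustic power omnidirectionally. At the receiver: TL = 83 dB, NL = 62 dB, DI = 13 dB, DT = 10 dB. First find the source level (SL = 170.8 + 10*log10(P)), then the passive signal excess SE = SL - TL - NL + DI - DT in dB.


Step 1: SL = 170.8 + 10*log10(5014.4) = 207.8 dB
Step 2: SE = SL - TL - NL + DI - DT = 207.8 - 83 - 62 + 13 - 10 = 65.8

65.8 dB


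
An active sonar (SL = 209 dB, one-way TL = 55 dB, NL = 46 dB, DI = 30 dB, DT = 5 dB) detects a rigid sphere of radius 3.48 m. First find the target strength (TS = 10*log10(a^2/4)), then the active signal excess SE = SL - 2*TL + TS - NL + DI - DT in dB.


Step 1: TS = 10*log10(3.48^2/4) = 4.81 dB
Step 2: SE = SL - 2*TL + TS - NL + DI - DT = 209 - 2*55 + (4.81) - 46 + 30 - 5 = 82.81

82.81 dB


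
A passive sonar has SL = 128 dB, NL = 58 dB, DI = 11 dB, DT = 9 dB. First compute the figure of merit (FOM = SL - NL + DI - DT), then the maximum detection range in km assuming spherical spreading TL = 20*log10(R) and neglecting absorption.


Step 1: FOM = SL - NL + DI - DT = 128 - 58 + 11 - 9 = 72 dB
Step 2: at max range FOM = TL = 20*log10(R), so R = 10^(72/20) = 3981.07 m = 3.98 km

3.98 km


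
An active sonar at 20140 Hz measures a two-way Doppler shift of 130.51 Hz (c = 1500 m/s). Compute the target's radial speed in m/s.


4.86 m/s


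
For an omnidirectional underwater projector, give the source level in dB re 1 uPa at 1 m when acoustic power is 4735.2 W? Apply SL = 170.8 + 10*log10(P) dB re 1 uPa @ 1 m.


SL = 170.8 + 10*log10(4735.2) = 170.8 + 36.75 = 207.55

207.55 dB


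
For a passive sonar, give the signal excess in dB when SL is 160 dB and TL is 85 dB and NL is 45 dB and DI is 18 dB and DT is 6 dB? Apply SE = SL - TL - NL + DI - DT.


SE = SL - TL - NL + DI - DT = 160 - 85 - 45 + 18 - 6 = 42

42 dB


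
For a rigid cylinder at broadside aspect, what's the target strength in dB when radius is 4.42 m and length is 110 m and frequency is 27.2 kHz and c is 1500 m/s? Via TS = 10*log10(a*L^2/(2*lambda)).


56.86 dB


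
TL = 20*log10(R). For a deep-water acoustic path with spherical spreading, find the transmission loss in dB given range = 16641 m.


TL = 20*log10(16641) = 84.42

84.42 dB


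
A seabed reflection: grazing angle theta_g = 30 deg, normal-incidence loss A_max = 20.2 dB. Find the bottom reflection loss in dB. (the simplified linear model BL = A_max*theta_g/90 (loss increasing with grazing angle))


BL = A_max * theta_g / 90 = 20.2 * 30 / 90 = 6.73

6.73 dB


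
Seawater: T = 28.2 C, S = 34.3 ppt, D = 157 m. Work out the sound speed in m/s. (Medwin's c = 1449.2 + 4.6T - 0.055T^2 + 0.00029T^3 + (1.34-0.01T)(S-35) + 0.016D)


c = 1449.2 + 4.6*28.2 - 0.055*28.2^2 + 0.00029*28.2^3 + (1.34 - 0.01*28.2)*(34.3 - 35) + 0.016*157 = 1543.46

1543.46 m/s


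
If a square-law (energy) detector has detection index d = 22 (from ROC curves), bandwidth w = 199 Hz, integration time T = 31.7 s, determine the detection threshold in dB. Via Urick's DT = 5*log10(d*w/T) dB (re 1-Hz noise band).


10.7 dB


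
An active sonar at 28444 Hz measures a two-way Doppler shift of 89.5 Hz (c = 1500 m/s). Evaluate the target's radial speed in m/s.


From fd = 2*f*v/c, v = c*fd/(2*f) = 1500 * 89.5 / (2*28444) = 2.36

2.36 m/s


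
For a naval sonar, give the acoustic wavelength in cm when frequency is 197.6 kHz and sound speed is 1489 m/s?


0.75 cm
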